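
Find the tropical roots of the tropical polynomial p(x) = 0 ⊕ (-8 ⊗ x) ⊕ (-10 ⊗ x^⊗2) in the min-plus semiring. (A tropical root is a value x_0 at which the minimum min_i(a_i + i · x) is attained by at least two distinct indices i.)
Roots: {2, 8}

Each tropical root is a break point of the lower envelope of the lines y = a_i + i · x (there are 3 lines, with slopes 0, 1, ..., 2). Only the lines that attain the minimum somewhere contribute to roots; other lines are dominated. Here the surviving (envelope) indices are i = 2, i = 1, i = 0.
Intersections between consecutive envelope lines give the roots: for adjacent envelope indices i < j the intersection is x = (a_i − a_j) / (j − i). Reading off the sorted break points: {2, 8}.
Verification: at each break x_0, at least two indices attain the minimum of min_i(a_i + i · x_0).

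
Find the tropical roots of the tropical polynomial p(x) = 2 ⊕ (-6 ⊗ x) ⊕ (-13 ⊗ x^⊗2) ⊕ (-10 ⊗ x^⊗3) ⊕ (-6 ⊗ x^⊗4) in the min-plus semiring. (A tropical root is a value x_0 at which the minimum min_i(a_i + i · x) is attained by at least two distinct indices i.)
Roots: {-4, -3, 7, 8}

Each tropical root is a break point of the lower envelope of the lines y = a_i + i · x (there are 5 lines, with slopes 0, 1, ..., 4). Only the lines that attain the minimum somewhere contribute to roots; other lines are dominated. Here the surviving (envelope) indices are i = 4, i = 3, i = 2, i = 1, i = 0.
Intersections between consecutive envelope lines give the roots: for adjacent envelope indices i < j the intersection is x = (a_i − a_j) / (j − i). Reading off the sorted break points: {-4, -3, 7, 8}.
Verification: at each break x_0, at least two indices attain the minimum of min_i(a_i + i · x_0).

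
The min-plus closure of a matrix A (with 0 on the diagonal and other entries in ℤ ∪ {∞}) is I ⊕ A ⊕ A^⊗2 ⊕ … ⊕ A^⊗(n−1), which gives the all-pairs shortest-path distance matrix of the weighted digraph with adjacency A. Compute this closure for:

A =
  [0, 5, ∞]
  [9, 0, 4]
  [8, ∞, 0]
Closure =
  [0, 5, 9]
  [9, 0, 4]
  [8, 13, 0]

This is the Floyd-Warshall all-pairs shortest-path computation. For each intermediate vertex k = 0, 1, …, 2, update dist[i][j] ← min(dist[i][j], dist[i][k] + dist[k][j]). The final matrix gives, for each (i, j), the minimum total weight of any directed path from i to j (possibly empty when i = j).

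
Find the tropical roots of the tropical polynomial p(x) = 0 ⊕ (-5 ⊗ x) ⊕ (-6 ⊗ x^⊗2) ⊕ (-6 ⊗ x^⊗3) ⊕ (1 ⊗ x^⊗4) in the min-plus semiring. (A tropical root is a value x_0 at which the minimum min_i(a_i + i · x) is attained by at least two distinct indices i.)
Roots: {-7, 0, 1, 5}

Each tropical root is a break point of the lower envelope of the lines y = a_i + i · x (there are 5 lines, with slopes 0, 1, ..., 4). Only the lines that attain the minimum somewhere contribute to roots; other lines are dominated. Here the surviving (envelope) indices are i = 4, i = 3, i = 2, i = 1, i = 0.
Intersections between consecutive envelope lines give the roots: for adjacent envelope indices i < j the intersection is x = (a_i − a_j) / (j − i). Reading off the sorted break points: {-7, 0, 1, 5}.
Verification: at each break x_0, at least two indices attain the minimum of min_i(a_i + i · x_0).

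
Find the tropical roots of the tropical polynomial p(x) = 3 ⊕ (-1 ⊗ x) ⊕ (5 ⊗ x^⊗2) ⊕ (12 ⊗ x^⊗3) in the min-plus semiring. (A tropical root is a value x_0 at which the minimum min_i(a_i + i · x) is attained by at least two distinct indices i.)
Roots: {-7, -6, 4}

Each tropical root is a break point of the lower envelope of the lines y = a_i + i · x (there are 4 lines, with slopes 0, 1, ..., 3). Only the lines that attain the minimum somewhere contribute to roots; other lines are dominated. Here the surviving (envelope) indices are i = 3, i = 2, i = 1, i = 0.
Intersections between consecutive envelope lines give the roots: for adjacent envelope indices i < j the intersection is x = (a_i − a_j) / (j − i). Reading off the sorted break points: {-7, -6, 4}.
Verification: at each break x_0, at least two indices attain the minimum of min_i(a_i + i · x_0).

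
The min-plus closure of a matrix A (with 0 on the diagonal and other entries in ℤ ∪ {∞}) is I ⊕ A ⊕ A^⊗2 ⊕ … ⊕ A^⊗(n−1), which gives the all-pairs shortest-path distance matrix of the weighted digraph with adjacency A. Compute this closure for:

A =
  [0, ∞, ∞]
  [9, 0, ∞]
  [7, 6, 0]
Closure =
  [0, ∞, ∞]
  [9, 0, ∞]
  [7, 6, 0]

This is the Floyd-Warshall all-pairs shortest-path computation. For each intermediate vertex k = 0, 1, …, 2, update dist[i][j] ← min(dist[i][j], dist[i][k] + dist[k][j]). The final matrix gives, for each (i, j), the minimum total weight of any directed path from i to j (possibly empty when i = j).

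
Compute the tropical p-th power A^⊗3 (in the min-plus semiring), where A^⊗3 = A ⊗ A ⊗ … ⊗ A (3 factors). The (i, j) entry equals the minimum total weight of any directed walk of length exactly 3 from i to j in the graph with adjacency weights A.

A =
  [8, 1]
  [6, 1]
A^⊗3 =
  [8, 3]
  [8, 3]

Each entry (A^⊗3)_ij equals the minimum over all length-3 walks i = v_0 → v_1 → … → v_3 = j of Σ_t A[v_t][v_{t+1}]. For example, for (i, j) = (0, 1) we minimise over 4 possible intermediate vertex sequences; the minimum is 3, attained along the walk 0 → 1 → 1 → 1.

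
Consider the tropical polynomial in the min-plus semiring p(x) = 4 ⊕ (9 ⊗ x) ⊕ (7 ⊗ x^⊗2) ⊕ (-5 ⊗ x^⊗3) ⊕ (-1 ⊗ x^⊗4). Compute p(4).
p(4) = 4

A tropical monomial a ⊗ x^⊗i evaluates to a + i · x. Evaluating each term at x = 4:
  Term 0 contributes 4 + 0 · 4 = 4
  Term 1 contributes 9 + 1 · 4 = 13
  Term 2 contributes 7 + 2 · 4 = 15
  Term 3 contributes -5 + 3 · 4 = 7
  Term 4 contributes -1 + 4 · 4 = 15
p(4) = ⊕ of these = min[4, 13, 15, 7, 15] = 4.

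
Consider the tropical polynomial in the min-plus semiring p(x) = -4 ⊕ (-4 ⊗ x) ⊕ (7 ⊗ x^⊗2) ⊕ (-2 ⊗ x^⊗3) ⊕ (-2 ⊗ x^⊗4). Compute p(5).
p(5) = -4

A tropical monomial a ⊗ x^⊗i evaluates to a + i · x. Evaluating each term at x = 5:
  Term 0 contributes -4 + 0 · 5 = -4
  Term 1 contributes -4 + 1 · 5 = 1
  Term 2 contributes 7 + 2 · 5 = 17
  Term 3 contributes -2 + 3 · 5 = 13
  Term 4 contributes -2 + 4 · 5 = 18
p(5) = ⊕ of these = min[-4, 1, 17, 13, 18] = -4.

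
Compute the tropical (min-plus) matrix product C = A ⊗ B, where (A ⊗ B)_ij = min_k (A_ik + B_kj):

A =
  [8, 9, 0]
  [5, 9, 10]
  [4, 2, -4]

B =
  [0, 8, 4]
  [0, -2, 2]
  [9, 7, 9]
A ⊗ B =
  [8, 7, 9]
  [5, 7, 9]
  [2, 0, 4]

Apply the min-plus product entry-by-entry:
  C[0][0] = min over k of (A[0][0] + B[0][0] = 8 + 0 = 8, A[0][1] + B[1][0] = 9 + 0 = 9, A[0][2] + B[2][0] = 0 + 9 = 9) = 8 (attained at k = 0)
  C[0][1] = min over k of (A[0][0] + B[0][1] = 8 + 8 = 16, A[0][1] + B[1][1] = 9 + -2 = 7, A[0][2] + B[2][1] = 0 + 7 = 7) = 7 (attained at k = 1)
  C[0][2] = min over k of (A[0][0] + B[0][2] = 8 + 4 = 12, A[0][1] + B[1][2] = 9 + 2 = 11, A[0][2] + B[2][2] = 0 + 9 = 9) = 9 (attained at k = 2)
  C[1][0] = min over k of (A[1][0] + B[0][0] = 5 + 0 = 5, A[1][1] + B[1][0] = 9 + 0 = 9, A[1][2] + B[2][0] = 10 + 9 = 19) = 5 (attained at k = 0)
  C[1][1] = min over k of (A[1][0] + B[0][1] = 5 + 8 = 13, A[1][1] + B[1][1] = 9 + -2 = 7, A[1][2] + B[2][1] = 10 + 7 = 17) = 7 (attained at k = 1)
  C[1][2] = min over k of (A[1][0] + B[0][2] = 5 + 4 = 9, A[1][1] + B[1][2] = 9 + 2 = 11, A[1][2] + B[2][2] = 10 + 9 = 19) = 9 (attained at k = 0)
  C[2][0] = min over k of (A[2][0] + B[0][0] = 4 + 0 = 4, A[2][1] + B[1][0] = 2 + 0 = 2, A[2][2] + B[2][0] = -4 + 9 = 5) = 2 (attained at k = 1)
  C[2][1] = min over k of (A[2][0] + B[0][1] = 4 + 8 = 12, A[2][1] + B[1][1] = 2 + -2 = 0, A[2][2] + B[2][1] = -4 + 7 = 3) = 0 (attained at k = 1)
  C[2][2] = min over k of (A[2][0] + B[0][2] = 4 + 4 = 8, A[2][1] + B[1][2] = 2 + 2 = 4, A[2][2] + B[2][2] = -4 + 9 = 5) = 4 (attained at k = 1)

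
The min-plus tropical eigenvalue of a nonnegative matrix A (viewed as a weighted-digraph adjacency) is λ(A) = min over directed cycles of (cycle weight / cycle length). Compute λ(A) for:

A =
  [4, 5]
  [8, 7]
λ(A) = 4

Enumerate directed cycles and compute their means (weight / length). Sample:
  cycle 0 → 0: weight = 4, length = 1, mean = 4/1 ≈ 4.000
  cycle 1 → 1: weight = 7, length = 1, mean = 7/1 ≈ 7.000
  cycle 0 → 1 → 0: weight = 13, length = 2, mean = 13/2 ≈ 6.500
  cycle 1 → 0 → 1: weight = 13, length = 2, mean = 13/2 ≈ 6.500
Minimum mean = 4.000, attained e.g. along the cycle 0 → 0 with weight 4 and length 1. So λ(A) = 4/1 = 4.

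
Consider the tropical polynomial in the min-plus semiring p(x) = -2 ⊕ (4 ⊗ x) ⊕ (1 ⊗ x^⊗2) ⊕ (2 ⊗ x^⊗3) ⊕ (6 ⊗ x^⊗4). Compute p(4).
p(4) = -2

A tropical monomial a ⊗ x^⊗i evaluates to a + i · x. Evaluating each term at x = 4:
  Term 0 contributes -2 + 0 · 4 = -2
  Term 1 contributes 4 + 1 · 4 = 8
  Term 2 contributes 1 + 2 · 4 = 9
  Term 3 contributes 2 + 3 · 4 = 14
  Term 4 contributes 6 + 4 · 4 = 22
p(4) = ⊕ of these = min[-2, 8, 9, 14, 22] = -2.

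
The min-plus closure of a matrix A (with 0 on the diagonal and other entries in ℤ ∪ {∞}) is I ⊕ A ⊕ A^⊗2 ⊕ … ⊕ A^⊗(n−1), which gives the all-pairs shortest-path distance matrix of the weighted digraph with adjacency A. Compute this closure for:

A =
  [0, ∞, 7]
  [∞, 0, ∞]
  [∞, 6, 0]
Closure =
  [0, 13, 7]
  [∞, 0, ∞]
  [∞, 6, 0]

This is the Floyd-Warshall all-pairs shortest-path computation. For each intermediate vertex k = 0, 1, …, 2, update dist[i][j] ← min(dist[i][j], dist[i][k] + dist[k][j]). The final matrix gives, for each (i, j), the minimum total weight of any directed path from i to j (possibly empty when i = j).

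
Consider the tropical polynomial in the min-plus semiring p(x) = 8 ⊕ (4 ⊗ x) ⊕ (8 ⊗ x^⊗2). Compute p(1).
p(1) = 5

A tropical monomial a ⊗ x^⊗i evaluates to a + i · x. Evaluating each term at x = 1:
  Term 0 contributes 8 + 0 · 1 = 8
  Term 1 contributes 4 + 1 · 1 = 5
  Term 2 contributes 8 + 2 · 1 = 10
p(1) = ⊕ of these = min[8, 5, 10] = 5.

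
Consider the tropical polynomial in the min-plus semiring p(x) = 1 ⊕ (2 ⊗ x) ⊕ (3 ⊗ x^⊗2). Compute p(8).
p(8) = 1

A tropical monomial a ⊗ x^⊗i evaluates to a + i · x. Evaluating each term at x = 8:
  Term 0 contributes 1 + 0 · 8 = 1
  Term 1 contributes 2 + 1 · 8 = 10
  Term 2 contributes 3 + 2 · 8 = 19
p(8) = ⊕ of these = min[1, 10, 19] = 1.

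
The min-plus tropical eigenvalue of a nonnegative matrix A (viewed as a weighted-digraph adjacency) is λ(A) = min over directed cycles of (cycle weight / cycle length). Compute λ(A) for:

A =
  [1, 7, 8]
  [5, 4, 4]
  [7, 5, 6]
λ(A) = 1

Enumerate directed cycles and compute their means (weight / length). Sample:
  cycle 0 → 0: weight = 1, length = 1, mean = 1/1 ≈ 1.000
  cycle 1 → 1: weight = 4, length = 1, mean = 4/1 ≈ 4.000
  cycle 2 → 2: weight = 6, length = 1, mean = 6/1 ≈ 6.000
  cycle 0 → 1 → 0: weight = 12, length = 2, mean = 12/2 ≈ 6.000
  cycle 0 → 2 → 0: weight = 15, length = 2, mean = 15/2 ≈ 7.500
  cycle 1 → 0 → 1: weight = 12, length = 2, mean = 12/2 ≈ 6.000
Minimum mean = 1.000, attained e.g. along the cycle 0 → 0 with weight 1 and length 1. So λ(A) = 1/1 = 1.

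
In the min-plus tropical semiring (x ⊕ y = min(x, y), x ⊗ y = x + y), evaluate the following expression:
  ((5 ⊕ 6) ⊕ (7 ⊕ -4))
((5 ⊕ 6) ⊕ (7 ⊕ -4)) = -4

Expand innermost to outermost. Recall ⊕ takes the minimum of its arguments and ⊗ takes their sum. Working out the expression ((5 ⊕ 6) ⊕ (7 ⊕ -4)) gives -4.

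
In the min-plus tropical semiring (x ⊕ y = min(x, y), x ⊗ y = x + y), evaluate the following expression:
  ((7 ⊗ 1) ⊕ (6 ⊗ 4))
((7 ⊗ 1) ⊕ (6 ⊗ 4)) = 8

Expand innermost to outermost. Recall ⊕ takes the minimum of its arguments and ⊗ takes their sum. Working out the expression ((7 ⊗ 1) ⊕ (6 ⊗ 4)) gives 8.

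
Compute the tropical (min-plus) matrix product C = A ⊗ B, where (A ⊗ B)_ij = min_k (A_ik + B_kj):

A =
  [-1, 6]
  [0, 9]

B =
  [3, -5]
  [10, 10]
A ⊗ B =
  [2, -6]
  [3, -5]

Apply the min-plus product entry-by-entry:
  C[0][0] = min over k of (A[0][0] + B[0][0] = -1 + 3 = 2, A[0][1] + B[1][0] = 6 + 10 = 16) = 2 (attained at k = 0)
  C[0][1] = min over k of (A[0][0] + B[0][1] = -1 + -5 = -6, A[0][1] + B[1][1] = 6 + 10 = 16) = -6 (attained at k = 0)
  C[1][0] = min over k of (A[1][0] + B[0][0] = 0 + 3 = 3, A[1][1] + B[1][0] = 9 + 10 = 19) = 3 (attained at k = 0)
  C[1][1] = min over k of (A[1][0] + B[0][1] = 0 + -5 = -5, A[1][1] + B[1][1] = 9 + 10 = 19) = -5 (attained at k = 0)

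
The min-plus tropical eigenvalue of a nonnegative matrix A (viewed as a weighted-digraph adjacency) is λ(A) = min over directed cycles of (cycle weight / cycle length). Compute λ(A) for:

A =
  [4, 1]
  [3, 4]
λ(A) = 2

Enumerate directed cycles and compute their means (weight / length). Sample:
  cycle 0 → 0: weight = 4, length = 1, mean = 4/1 ≈ 4.000
  cycle 1 → 1: weight = 4, length = 1, mean = 4/1 ≈ 4.000
  cycle 0 → 1 → 0: weight = 4, length = 2, mean = 4/2 ≈ 2.000
  cycle 1 → 0 → 1: weight = 4, length = 2, mean = 4/2 ≈ 2.000
Minimum mean = 2.000, attained e.g. along the cycle 0 → 1 → 0 with weight 4 and length 2. So λ(A) = 4/2 = 2.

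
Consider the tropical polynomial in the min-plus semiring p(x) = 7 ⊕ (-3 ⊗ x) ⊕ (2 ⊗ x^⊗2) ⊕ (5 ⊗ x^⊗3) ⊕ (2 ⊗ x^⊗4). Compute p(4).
p(4) = 1

A tropical monomial a ⊗ x^⊗i evaluates to a + i · x. Evaluating each term at x = 4:
  Term 0 contributes 7 + 0 · 4 = 7
  Term 1 contributes -3 + 1 · 4 = 1
  Term 2 contributes 2 + 2 · 4 = 10
  Term 3 contributes 5 + 3 · 4 = 17
  Term 4 contributes 2 + 4 · 4 = 18
p(4) = ⊕ of these = min[7, 1, 10, 17, 18] = 1.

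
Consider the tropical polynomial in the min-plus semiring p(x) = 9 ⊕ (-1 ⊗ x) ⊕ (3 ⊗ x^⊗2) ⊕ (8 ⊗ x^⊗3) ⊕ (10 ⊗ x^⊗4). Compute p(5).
p(5) = 4

A tropical monomial a ⊗ x^⊗i evaluates to a + i · x. Evaluating each term at x = 5:
  Term 0 contributes 9 + 0 · 5 = 9
  Term 1 contributes -1 + 1 · 5 = 4
  Term 2 contributes 3 + 2 · 5 = 13
  Term 3 contributes 8 + 3 · 5 = 23
  Term 4 contributes 10 + 4 · 5 = 30
p(5) = ⊕ of these = min[9, 4, 13, 23, 30] = 4.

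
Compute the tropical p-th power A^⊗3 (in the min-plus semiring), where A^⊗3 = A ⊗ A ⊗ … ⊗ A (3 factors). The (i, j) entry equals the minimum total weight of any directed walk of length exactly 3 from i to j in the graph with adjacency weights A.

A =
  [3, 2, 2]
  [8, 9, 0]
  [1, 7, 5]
A^⊗3 =
  [3, 5, 5]
  [4, 3, 3]
  [4, 6, 3]

Each entry (A^⊗3)_ij equals the minimum over all length-3 walks i = v_0 → v_1 → … → v_3 = j of Σ_t A[v_t][v_{t+1}]. For example, for (i, j) = (0, 2) we minimise over 9 possible intermediate vertex sequences; the minimum is 5, attained along the walk 0 → 0 → 1 → 2.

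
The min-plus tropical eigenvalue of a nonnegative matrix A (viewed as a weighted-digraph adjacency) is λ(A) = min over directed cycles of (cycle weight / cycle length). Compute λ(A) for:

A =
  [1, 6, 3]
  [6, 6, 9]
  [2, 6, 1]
λ(A) = 1

Enumerate directed cycles and compute their means (weight / length). Sample:
  cycle 0 → 0: weight = 1, length = 1, mean = 1/1 ≈ 1.000
  cycle 1 → 1: weight = 6, length = 1, mean = 6/1 ≈ 6.000
  cycle 2 → 2: weight = 1, length = 1, mean = 1/1 ≈ 1.000
  cycle 0 → 1 → 0: weight = 12, length = 2, mean = 12/2 ≈ 6.000
  cycle 0 → 2 → 0: weight = 5, length = 2, mean = 5/2 ≈ 2.500
  cycle 1 → 0 → 1: weight = 12, length = 2, mean = 12/2 ≈ 6.000
Minimum mean = 1.000, attained e.g. along the cycle 0 → 0 with weight 1 and length 1. So λ(A) = 1/1 = 1.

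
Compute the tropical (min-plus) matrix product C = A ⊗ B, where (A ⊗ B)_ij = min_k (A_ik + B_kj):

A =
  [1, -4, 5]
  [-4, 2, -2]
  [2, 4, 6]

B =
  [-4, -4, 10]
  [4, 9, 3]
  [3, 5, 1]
A ⊗ B =
  [-3, -3, -1]
  [-8, -8, -1]
  [-2, -2, 7]

Apply the min-plus product entry-by-entry:
  C[0][0] = min over k of (A[0][0] + B[0][0] = 1 + -4 = -3, A[0][1] + B[1][0] = -4 + 4 = 0, A[0][2] + B[2][0] = 5 + 3 = 8) = -3 (attained at k = 0)
  C[0][1] = min over k of (A[0][0] + B[0][1] = 1 + -4 = -3, A[0][1] + B[1][1] = -4 + 9 = 5, A[0][2] + B[2][1] = 5 + 5 = 10) = -3 (attained at k = 0)
  C[0][2] = min over k of (A[0][0] + B[0][2] = 1 + 10 = 11, A[0][1] + B[1][2] = -4 + 3 = -1, A[0][2] + B[2][2] = 5 + 1 = 6) = -1 (attained at k = 1)
  C[1][0] = min over k of (A[1][0] + B[0][0] = -4 + -4 = -8, A[1][1] + B[1][0] = 2 + 4 = 6, A[1][2] + B[2][0] = -2 + 3 = 1) = -8 (attained at k = 0)
  C[1][1] = min over k of (A[1][0] + B[0][1] = -4 + -4 = -8, A[1][1] + B[1][1] = 2 + 9 = 11, A[1][2] + B[2][1] = -2 + 5 = 3) = -8 (attained at k = 0)
  C[1][2] = min over k of (A[1][0] + B[0][2] = -4 + 10 = 6, A[1][1] + B[1][2] = 2 + 3 = 5, A[1][2] + B[2][2] = -2 + 1 = -1) = -1 (attained at k = 2)
  C[2][0] = min over k of (A[2][0] + B[0][0] = 2 + -4 = -2, A[2][1] + B[1][0] = 4 + 4 = 8, A[2][2] + B[2][0] = 6 + 3 = 9) = -2 (attained at k = 0)
  C[2][1] = min over k of (A[2][0] + B[0][1] = 2 + -4 = -2, A[2][1] + B[1][1] = 4 + 9 = 13, A[2][2] + B[2][1] = 6 + 5 = 11) = -2 (attained at k = 0)
  C[2][2] = min over k of (A[2][0] + B[0][2] = 2 + 10 = 12, A[2][1] + B[1][2] = 4 + 3 = 7, A[2][2] + B[2][2] = 6 + 1 = 7) = 7 (attained at k = 1)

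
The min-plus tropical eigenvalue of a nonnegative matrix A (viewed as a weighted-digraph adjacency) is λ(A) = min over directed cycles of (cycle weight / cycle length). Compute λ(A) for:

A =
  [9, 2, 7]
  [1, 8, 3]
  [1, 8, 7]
λ(A) = 3/2

Enumerate directed cycles and compute their means (weight / length). Sample:
  cycle 0 → 0: weight = 9, length = 1, mean = 9/1 ≈ 9.000
  cycle 1 → 1: weight = 8, length = 1, mean = 8/1 ≈ 8.000
  cycle 2 → 2: weight = 7, length = 1, mean = 7/1 ≈ 7.000
  cycle 0 → 1 → 0: weight = 3, length = 2, mean = 3/2 ≈ 1.500
  cycle 0 → 2 → 0: weight = 8, length = 2, mean = 8/2 ≈ 4.000
  cycle 1 → 0 → 1: weight = 3, length = 2, mean = 3/2 ≈ 1.500
Minimum mean = 1.500, attained e.g. along the cycle 0 → 1 → 0 with weight 3 and length 2. So λ(A) = 3/2 = 3/2.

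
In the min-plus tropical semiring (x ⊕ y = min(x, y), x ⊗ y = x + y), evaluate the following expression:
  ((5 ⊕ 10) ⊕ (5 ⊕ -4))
((5 ⊕ 10) ⊕ (5 ⊕ -4)) = -4

Expand innermost to outermost. Recall ⊕ takes the minimum of its arguments and ⊗ takes their sum. Working out the expression ((5 ⊕ 10) ⊕ (5 ⊕ -4)) gives -4.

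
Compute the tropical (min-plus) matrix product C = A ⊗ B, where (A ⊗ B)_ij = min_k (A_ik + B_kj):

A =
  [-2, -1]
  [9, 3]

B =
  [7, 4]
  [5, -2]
A ⊗ B =
  [4, -3]
  [8, 1]

Apply the min-plus product entry-by-entry:
  C[0][0] = min over k of (A[0][0] + B[0][0] = -2 + 7 = 5, A[0][1] + B[1][0] = -1 + 5 = 4) = 4 (attained at k = 1)
  C[0][1] = min over k of (A[0][0] + B[0][1] = -2 + 4 = 2, A[0][1] + B[1][1] = -1 + -2 = -3) = -3 (attained at k = 1)
  C[1][0] = min over k of (A[1][0] + B[0][0] = 9 + 7 = 16, A[1][1] + B[1][0] = 3 + 5 = 8) = 8 (attained at k = 1)
  C[1][1] = min over k of (A[1][0] + B[0][1] = 9 + 4 = 13, A[1][1] + B[1][1] = 3 + -2 = 1) = 1 (attained at k = 1)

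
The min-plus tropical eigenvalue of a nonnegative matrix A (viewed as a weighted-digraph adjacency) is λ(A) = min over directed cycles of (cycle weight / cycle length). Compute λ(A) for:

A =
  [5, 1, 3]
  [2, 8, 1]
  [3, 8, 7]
λ(A) = 3/2

Enumerate directed cycles and compute their means (weight / length). Sample:
  cycle 0 → 0: weight = 5, length = 1, mean = 5/1 ≈ 5.000
  cycle 1 → 1: weight = 8, length = 1, mean = 8/1 ≈ 8.000
  cycle 2 → 2: weight = 7, length = 1, mean = 7/1 ≈ 7.000
  cycle 0 → 1 → 0: weight = 3, length = 2, mean = 3/2 ≈ 1.500
  cycle 0 → 2 → 0: weight = 6, length = 2, mean = 6/2 ≈ 3.000
  cycle 1 → 0 → 1: weight = 3, length = 2, mean = 3/2 ≈ 1.500
Minimum mean = 1.500, attained e.g. along the cycle 0 → 1 → 0 with weight 3 and length 2. So λ(A) = 3/2 = 3/2.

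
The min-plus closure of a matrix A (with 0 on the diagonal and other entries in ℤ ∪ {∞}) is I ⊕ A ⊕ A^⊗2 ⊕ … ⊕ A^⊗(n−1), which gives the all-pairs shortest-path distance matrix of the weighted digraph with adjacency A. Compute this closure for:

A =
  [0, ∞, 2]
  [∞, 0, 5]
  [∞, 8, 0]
Closure =
  [0, 10, 2]
  [∞, 0, 5]
  [∞, 8, 0]

This is the Floyd-Warshall all-pairs shortest-path computation. For each intermediate vertex k = 0, 1, …, 2, update dist[i][j] ← min(dist[i][j], dist[i][k] + dist[k][j]). The final matrix gives, for each (i, j), the minimum total weight of any directed path from i to j (possibly empty when i = j).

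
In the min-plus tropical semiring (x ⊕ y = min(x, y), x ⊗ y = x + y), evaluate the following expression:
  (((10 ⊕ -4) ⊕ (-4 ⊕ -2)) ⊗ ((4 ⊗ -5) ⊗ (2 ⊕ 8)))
(((10 ⊕ -4) ⊕ (-4 ⊕ -2)) ⊗ ((4 ⊗ -5) ⊗ (2 ⊕ 8))) = -3

Expand innermost to outermost. Recall ⊕ takes the minimum of its arguments and ⊗ takes their sum. Working out the expression (((10 ⊕ -4) ⊕ (-4 ⊕ -2)) ⊗ ((4 ⊗ -5) ⊗ (2 ⊕ 8))) gives -3.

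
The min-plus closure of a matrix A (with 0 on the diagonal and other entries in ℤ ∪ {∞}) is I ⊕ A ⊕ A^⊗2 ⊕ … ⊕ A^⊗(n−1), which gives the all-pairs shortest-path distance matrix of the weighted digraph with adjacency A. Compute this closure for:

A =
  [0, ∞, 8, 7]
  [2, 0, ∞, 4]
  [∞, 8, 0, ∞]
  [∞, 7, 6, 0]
Closure =
  [0, 14, 8, 7]
  [2, 0, 10, 4]
  [10, 8, 0, 12]
  [9, 7, 6, 0]

This is the Floyd-Warshall all-pairs shortest-path computation. For each intermediate vertex k = 0, 1, …, 3, update dist[i][j] ← min(dist[i][j], dist[i][k] + dist[k][j]). The final matrix gives, for each (i, j), the minimum total weight of any directed path from i to j (possibly empty when i = j).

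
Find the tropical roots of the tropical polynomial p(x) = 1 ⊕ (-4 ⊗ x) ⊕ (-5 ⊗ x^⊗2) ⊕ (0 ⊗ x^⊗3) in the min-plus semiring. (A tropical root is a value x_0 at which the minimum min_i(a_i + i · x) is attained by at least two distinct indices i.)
Roots: {-5, 1, 5}

Each tropical root is a break point of the lower envelope of the lines y = a_i + i · x (there are 4 lines, with slopes 0, 1, ..., 3). Only the lines that attain the minimum somewhere contribute to roots; other lines are dominated. Here the surviving (envelope) indices are i = 3, i = 2, i = 1, i = 0.
Intersections between consecutive envelope lines give the roots: for adjacent envelope indices i < j the intersection is x = (a_i − a_j) / (j − i). Reading off the sorted break points: {-5, 1, 5}.
Verification: at each break x_0, at least two indices attain the minimum of min_i(a_i + i · x_0).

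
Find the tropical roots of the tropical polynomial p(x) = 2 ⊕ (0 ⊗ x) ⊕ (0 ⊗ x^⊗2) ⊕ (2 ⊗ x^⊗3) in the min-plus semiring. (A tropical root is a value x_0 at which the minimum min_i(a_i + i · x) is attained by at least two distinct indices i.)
Roots: {-2, 0, 2}

Each tropical root is a break point of the lower envelope of the lines y = a_i + i · x (there are 4 lines, with slopes 0, 1, ..., 3). Only the lines that attain the minimum somewhere contribute to roots; other lines are dominated. Here the surviving (envelope) indices are i = 3, i = 2, i = 1, i = 0.
Intersections between consecutive envelope lines give the roots: for adjacent envelope indices i < j the intersection is x = (a_i − a_j) / (j − i). Reading off the sorted break points: {-2, 0, 2}.
Verification: at each break x_0, at least two indices attain the minimum of min_i(a_i + i · x_0).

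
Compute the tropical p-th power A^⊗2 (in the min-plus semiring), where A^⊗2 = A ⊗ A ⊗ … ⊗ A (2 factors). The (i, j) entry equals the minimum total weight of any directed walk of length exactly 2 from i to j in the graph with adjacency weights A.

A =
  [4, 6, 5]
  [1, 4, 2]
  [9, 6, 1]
A^⊗2 =
  [7, 10, 6]
  [5, 7, 3]
  [7, 7, 2]

Each entry (A^⊗2)_ij equals the minimum over all length-2 walks i = v_0 → v_1 → … → v_2 = j of Σ_t A[v_t][v_{t+1}]. For example, for (i, j) = (0, 2) we minimise over 3 possible intermediate vertex sequences; the minimum is 6, attained along the walk 0 → 2 → 2.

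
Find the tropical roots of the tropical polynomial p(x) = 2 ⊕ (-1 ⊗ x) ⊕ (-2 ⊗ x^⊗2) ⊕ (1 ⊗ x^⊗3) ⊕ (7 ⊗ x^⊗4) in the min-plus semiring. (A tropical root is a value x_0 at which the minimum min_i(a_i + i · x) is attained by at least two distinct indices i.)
Roots: {-6, -3, 1, 3}

Each tropical root is a break point of the lower envelope of the lines y = a_i + i · x (there are 5 lines, with slopes 0, 1, ..., 4). Only the lines that attain the minimum somewhere contribute to roots; other lines are dominated. Here the surviving (envelope) indices are i = 4, i = 3, i = 2, i = 1, i = 0.
Intersections between consecutive envelope lines give the roots: for adjacent envelope indices i < j the intersection is x = (a_i − a_j) / (j − i). Reading off the sorted break points: {-6, -3, 1, 3}.
Verification: at each break x_0, at least two indices attain the minimum of min_i(a_i + i · x_0).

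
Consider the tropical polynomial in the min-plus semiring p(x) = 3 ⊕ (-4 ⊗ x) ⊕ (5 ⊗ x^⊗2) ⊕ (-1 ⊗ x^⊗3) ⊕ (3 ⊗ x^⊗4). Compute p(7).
p(7) = 3

A tropical monomial a ⊗ x^⊗i evaluates to a + i · x. Evaluating each term at x = 7:
  Term 0 contributes 3 + 0 · 7 = 3
  Term 1 contributes -4 + 1 · 7 = 3
  Term 2 contributes 5 + 2 · 7 = 19
  Term 3 contributes -1 + 3 · 7 = 20
  Term 4 contributes 3 + 4 · 7 = 31
p(7) = ⊕ of these = min[3, 3, 19, 20, 31] = 3.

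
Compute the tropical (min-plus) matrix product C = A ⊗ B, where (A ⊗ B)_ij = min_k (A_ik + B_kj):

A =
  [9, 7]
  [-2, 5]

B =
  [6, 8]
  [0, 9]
A ⊗ B =
  [7, 16]
  [4, 6]

Apply the min-plus product entry-by-entry:
  C[0][0] = min over k of (A[0][0] + B[0][0] = 9 + 6 = 15, A[0][1] + B[1][0] = 7 + 0 = 7) = 7 (attained at k = 1)
  C[0][1] = min over k of (A[0][0] + B[0][1] = 9 + 8 = 17, A[0][1] + B[1][1] = 7 + 9 = 16) = 16 (attained at k = 1)
  C[1][0] = min over k of (A[1][0] + B[0][0] = -2 + 6 = 4, A[1][1] + B[1][0] = 5 + 0 = 5) = 4 (attained at k = 0)
  C[1][1] = min over k of (A[1][0] + B[0][1] = -2 + 8 = 6, A[1][1] + B[1][1] = 5 + 9 = 14) = 6 (attained at k = 0)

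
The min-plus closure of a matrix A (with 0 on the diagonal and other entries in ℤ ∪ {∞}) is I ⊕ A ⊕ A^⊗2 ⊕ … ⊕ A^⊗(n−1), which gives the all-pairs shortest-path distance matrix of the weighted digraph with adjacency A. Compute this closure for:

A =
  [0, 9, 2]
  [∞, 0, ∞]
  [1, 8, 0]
Closure =
  [0, 9, 2]
  [∞, 0, ∞]
  [1, 8, 0]

This is the Floyd-Warshall all-pairs shortest-path computation. For each intermediate vertex k = 0, 1, …, 2, update dist[i][j] ← min(dist[i][j], dist[i][k] + dist[k][j]). The final matrix gives, for each (i, j), the minimum total weight of any directed path from i to j (possibly empty when i = j).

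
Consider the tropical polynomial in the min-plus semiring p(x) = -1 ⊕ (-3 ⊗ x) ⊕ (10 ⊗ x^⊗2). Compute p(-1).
p(-1) = -4

A tropical monomial a ⊗ x^⊗i evaluates to a + i · x. Evaluating each term at x = -1:
  Term 0 contributes -1 + 0 · -1 = -1
  Term 1 contributes -3 + 1 · -1 = -4
  Term 2 contributes 10 + 2 · -1 = 8
p(-1) = ⊕ of these = min[-1, -4, 8] = -4.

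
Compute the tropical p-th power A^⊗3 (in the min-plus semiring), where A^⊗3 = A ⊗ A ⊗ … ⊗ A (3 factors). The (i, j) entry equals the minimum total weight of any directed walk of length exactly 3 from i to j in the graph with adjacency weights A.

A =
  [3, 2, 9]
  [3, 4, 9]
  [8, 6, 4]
A^⊗3 =
  [8, 7, 14]
  [8, 8, 14]
  [12, 11, 12]

Each entry (A^⊗3)_ij equals the minimum over all length-3 walks i = v_0 → v_1 → … → v_3 = j of Σ_t A[v_t][v_{t+1}]. For example, for (i, j) = (0, 2) we minimise over 9 possible intermediate vertex sequences; the minimum is 14, attained along the walk 0 → 0 → 1 → 2.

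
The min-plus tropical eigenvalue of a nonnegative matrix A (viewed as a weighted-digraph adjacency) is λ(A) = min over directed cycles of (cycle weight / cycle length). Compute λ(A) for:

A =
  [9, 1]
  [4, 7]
λ(A) = 5/2

Enumerate directed cycles and compute their means (weight / length). Sample:
  cycle 0 → 0: weight = 9, length = 1, mean = 9/1 ≈ 9.000
  cycle 1 → 1: weight = 7, length = 1, mean = 7/1 ≈ 7.000
  cycle 0 → 1 → 0: weight = 5, length = 2, mean = 5/2 ≈ 2.500
  cycle 1 → 0 → 1: weight = 5, length = 2, mean = 5/2 ≈ 2.500
Minimum mean = 2.500, attained e.g. along the cycle 0 → 1 → 0 with weight 5 and length 2. So λ(A) = 5/2 = 5/2.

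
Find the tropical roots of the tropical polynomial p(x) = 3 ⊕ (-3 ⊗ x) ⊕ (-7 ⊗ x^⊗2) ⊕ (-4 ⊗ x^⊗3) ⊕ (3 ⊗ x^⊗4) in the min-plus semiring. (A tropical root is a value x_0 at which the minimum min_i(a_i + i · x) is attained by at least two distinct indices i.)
Roots: {-7, -3, 4, 6}

Each tropical root is a break point of the lower envelope of the lines y = a_i + i · x (there are 5 lines, with slopes 0, 1, ..., 4). Only the lines that attain the minimum somewhere contribute to roots; other lines are dominated. Here the surviving (envelope) indices are i = 4, i = 3, i = 2, i = 1, i = 0.
Intersections between consecutive envelope lines give the roots: for adjacent envelope indices i < j the intersection is x = (a_i − a_j) / (j − i). Reading off the sorted break points: {-7, -3, 4, 6}.
Verification: at each break x_0, at least two indices attain the minimum of min_i(a_i + i · x_0).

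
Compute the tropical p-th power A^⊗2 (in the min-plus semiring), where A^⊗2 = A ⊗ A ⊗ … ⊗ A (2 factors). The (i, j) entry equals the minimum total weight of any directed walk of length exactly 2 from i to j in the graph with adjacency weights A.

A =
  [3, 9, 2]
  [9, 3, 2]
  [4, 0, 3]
A^⊗2 =
  [6, 2, 5]
  [6, 2, 5]
  [7, 3, 2]

Each entry (A^⊗2)_ij equals the minimum over all length-2 walks i = v_0 → v_1 → … → v_2 = j of Σ_t A[v_t][v_{t+1}]. For example, for (i, j) = (0, 2) we minimise over 3 possible intermediate vertex sequences; the minimum is 5, attained along the walk 0 → 0 → 2.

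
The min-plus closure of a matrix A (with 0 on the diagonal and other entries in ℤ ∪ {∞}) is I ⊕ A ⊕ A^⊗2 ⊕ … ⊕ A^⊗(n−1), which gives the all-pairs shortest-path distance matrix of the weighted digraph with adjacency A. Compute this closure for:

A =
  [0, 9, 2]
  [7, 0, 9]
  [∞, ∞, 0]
Closure =
  [0, 9, 2]
  [7, 0, 9]
  [∞, ∞, 0]

This is the Floyd-Warshall all-pairs shortest-path computation. For each intermediate vertex k = 0, 1, …, 2, update dist[i][j] ← min(dist[i][j], dist[i][k] + dist[k][j]). The final matrix gives, for each (i, j), the minimum total weight of any directed path from i to j (possibly empty when i = j).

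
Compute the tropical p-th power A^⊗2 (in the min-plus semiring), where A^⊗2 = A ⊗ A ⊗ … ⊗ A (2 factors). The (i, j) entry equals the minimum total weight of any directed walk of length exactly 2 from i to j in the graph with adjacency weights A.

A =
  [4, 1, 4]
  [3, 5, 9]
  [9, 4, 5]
A^⊗2 =
  [4, 5, 8]
  [7, 4, 7]
  [7, 9, 10]

Each entry (A^⊗2)_ij equals the minimum over all length-2 walks i = v_0 → v_1 → … → v_2 = j of Σ_t A[v_t][v_{t+1}]. For example, for (i, j) = (0, 2) we minimise over 3 possible intermediate vertex sequences; the minimum is 8, attained along the walk 0 → 0 → 2.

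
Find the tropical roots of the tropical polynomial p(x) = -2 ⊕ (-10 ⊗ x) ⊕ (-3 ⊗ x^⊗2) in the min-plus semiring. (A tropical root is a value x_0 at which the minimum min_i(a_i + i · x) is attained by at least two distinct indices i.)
Roots: {-7, 8}

Each tropical root is a break point of the lower envelope of the lines y = a_i + i · x (there are 3 lines, with slopes 0, 1, ..., 2). Only the lines that attain the minimum somewhere contribute to roots; other lines are dominated. Here the surviving (envelope) indices are i = 2, i = 1, i = 0.
Intersections between consecutive envelope lines give the roots: for adjacent envelope indices i < j the intersection is x = (a_i − a_j) / (j − i). Reading off the sorted break points: {-7, 8}.
Verification: at each break x_0, at least two indices attain the minimum of min_i(a_i + i · x_0).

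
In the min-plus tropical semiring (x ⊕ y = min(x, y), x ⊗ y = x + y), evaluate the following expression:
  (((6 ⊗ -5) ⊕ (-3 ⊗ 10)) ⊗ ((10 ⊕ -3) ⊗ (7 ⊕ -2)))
(((6 ⊗ -5) ⊕ (-3 ⊗ 10)) ⊗ ((10 ⊕ -3) ⊗ (7 ⊕ -2))) = -4

Expand innermost to outermost. Recall ⊕ takes the minimum of its arguments and ⊗ takes their sum. Working out the expression (((6 ⊗ -5) ⊕ (-3 ⊗ 10)) ⊗ ((10 ⊕ -3) ⊗ (7 ⊕ -2))) gives -4.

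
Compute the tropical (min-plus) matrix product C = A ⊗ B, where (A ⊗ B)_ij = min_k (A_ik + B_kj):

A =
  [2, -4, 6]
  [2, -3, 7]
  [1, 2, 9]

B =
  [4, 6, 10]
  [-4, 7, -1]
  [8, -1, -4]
A ⊗ B =
  [-8, 3, -5]
  [-7, 4, -4]
  [-2, 7, 1]

Apply the min-plus product entry-by-entry:
  C[0][0] = min over k of (A[0][0] + B[0][0] = 2 + 4 = 6, A[0][1] + B[1][0] = -4 + -4 = -8, A[0][2] + B[2][0] = 6 + 8 = 14) = -8 (attained at k = 1)
  C[0][1] = min over k of (A[0][0] + B[0][1] = 2 + 6 = 8, A[0][1] + B[1][1] = -4 + 7 = 3, A[0][2] + B[2][1] = 6 + -1 = 5) = 3 (attained at k = 1)
  C[0][2] = min over k of (A[0][0] + B[0][2] = 2 + 10 = 12, A[0][1] + B[1][2] = -4 + -1 = -5, A[0][2] + B[2][2] = 6 + -4 = 2) = -5 (attained at k = 1)
  C[1][0] = min over k of (A[1][0] + B[0][0] = 2 + 4 = 6, A[1][1] + B[1][0] = -3 + -4 = -7, A[1][2] + B[2][0] = 7 + 8 = 15) = -7 (attained at k = 1)
  C[1][1] = min over k of (A[1][0] + B[0][1] = 2 + 6 = 8, A[1][1] + B[1][1] = -3 + 7 = 4, A[1][2] + B[2][1] = 7 + -1 = 6) = 4 (attained at k = 1)
  C[1][2] = min over k of (A[1][0] + B[0][2] = 2 + 10 = 12, A[1][1] + B[1][2] = -3 + -1 = -4, A[1][2] + B[2][2] = 7 + -4 = 3) = -4 (attained at k = 1)
  C[2][0] = min over k of (A[2][0] + B[0][0] = 1 + 4 = 5, A[2][1] + B[1][0] = 2 + -4 = -2, A[2][2] + B[2][0] = 9 + 8 = 17) = -2 (attained at k = 1)
  C[2][1] = min over k of (A[2][0] + B[0][1] = 1 + 6 = 7, A[2][1] + B[1][1] = 2 + 7 = 9, A[2][2] + B[2][1] = 9 + -1 = 8) = 7 (attained at k = 0)
  C[2][2] = min over k of (A[2][0] + B[0][2] = 1 + 10 = 11, A[2][1] + B[1][2] = 2 + -1 = 1, A[2][2] + B[2][2] = 9 + -4 = 5) = 1 (attained at k = 1)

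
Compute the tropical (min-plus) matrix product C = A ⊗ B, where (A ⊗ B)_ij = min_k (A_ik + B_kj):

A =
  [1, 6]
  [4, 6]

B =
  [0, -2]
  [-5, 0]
A ⊗ B =
  [1, -1]
  [1, 2]

Apply the min-plus product entry-by-entry:
  C[0][0] = min over k of (A[0][0] + B[0][0] = 1 + 0 = 1, A[0][1] + B[1][0] = 6 + -5 = 1) = 1 (attained at k = 0)
  C[0][1] = min over k of (A[0][0] + B[0][1] = 1 + -2 = -1, A[0][1] + B[1][1] = 6 + 0 = 6) = -1 (attained at k = 0)
  C[1][0] = min over k of (A[1][0] + B[0][0] = 4 + 0 = 4, A[1][1] + B[1][0] = 6 + -5 = 1) = 1 (attained at k = 1)
  C[1][1] = min over k of (A[1][0] + B[0][1] = 4 + -2 = 2, A[1][1] + B[1][1] = 6 + 0 = 6) = 2 (attained at k = 0)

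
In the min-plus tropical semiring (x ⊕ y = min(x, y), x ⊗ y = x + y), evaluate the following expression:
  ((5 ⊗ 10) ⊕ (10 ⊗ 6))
((5 ⊗ 10) ⊕ (10 ⊗ 6)) = 15

Expand innermost to outermost. Recall ⊕ takes the minimum of its arguments and ⊗ takes their sum. Working out the expression ((5 ⊗ 10) ⊕ (10 ⊗ 6)) gives 15.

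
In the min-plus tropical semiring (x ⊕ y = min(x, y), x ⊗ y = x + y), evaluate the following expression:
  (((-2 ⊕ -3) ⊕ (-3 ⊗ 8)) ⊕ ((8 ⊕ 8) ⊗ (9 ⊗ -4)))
(((-2 ⊕ -3) ⊕ (-3 ⊗ 8)) ⊕ ((8 ⊕ 8) ⊗ (9 ⊗ -4))) = -3

Expand innermost to outermost. Recall ⊕ takes the minimum of its arguments and ⊗ takes their sum. Working out the expression (((-2 ⊕ -3) ⊕ (-3 ⊗ 8)) ⊕ ((8 ⊕ 8) ⊗ (9 ⊗ -4))) gives -3.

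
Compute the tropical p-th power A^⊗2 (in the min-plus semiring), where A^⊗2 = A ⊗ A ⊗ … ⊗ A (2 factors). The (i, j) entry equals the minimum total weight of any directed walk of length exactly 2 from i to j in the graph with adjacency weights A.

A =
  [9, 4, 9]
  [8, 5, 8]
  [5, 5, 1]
A^⊗2 =
  [12, 9, 10]
  [13, 10, 9]
  [6, 6, 2]

Each entry (A^⊗2)_ij equals the minimum over all length-2 walks i = v_0 → v_1 → … → v_2 = j of Σ_t A[v_t][v_{t+1}]. For example, for (i, j) = (0, 2) we minimise over 3 possible intermediate vertex sequences; the minimum is 10, attained along the walk 0 → 2 → 2.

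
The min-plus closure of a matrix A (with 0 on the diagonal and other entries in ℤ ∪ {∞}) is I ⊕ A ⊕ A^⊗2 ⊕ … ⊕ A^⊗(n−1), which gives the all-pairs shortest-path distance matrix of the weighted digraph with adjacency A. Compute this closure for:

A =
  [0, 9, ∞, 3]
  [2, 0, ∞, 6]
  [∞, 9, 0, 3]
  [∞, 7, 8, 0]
Closure =
  [0, 9, 11, 3]
  [2, 0, 13, 5]
  [11, 9, 0, 3]
  [9, 7, 8, 0]

This is the Floyd-Warshall all-pairs shortest-path computation. For each intermediate vertex k = 0, 1, …, 3, update dist[i][j] ← min(dist[i][j], dist[i][k] + dist[k][j]). The final matrix gives, for each (i, j), the minimum total weight of any directed path from i to j (possibly empty when i = j).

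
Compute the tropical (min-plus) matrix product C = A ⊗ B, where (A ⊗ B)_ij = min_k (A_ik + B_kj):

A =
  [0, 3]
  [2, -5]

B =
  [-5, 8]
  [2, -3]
A ⊗ B =
  [-5, 0]
  [-3, -8]

Apply the min-plus product entry-by-entry:
  C[0][0] = min over k of (A[0][0] + B[0][0] = 0 + -5 = -5, A[0][1] + B[1][0] = 3 + 2 = 5) = -5 (attained at k = 0)
  C[0][1] = min over k of (A[0][0] + B[0][1] = 0 + 8 = 8, A[0][1] + B[1][1] = 3 + -3 = 0) = 0 (attained at k = 1)
  C[1][0] = min over k of (A[1][0] + B[0][0] = 2 + -5 = -3, A[1][1] + B[1][0] = -5 + 2 = -3) = -3 (attained at k = 0)
  C[1][1] = min over k of (A[1][0] + B[0][1] = 2 + 8 = 10, A[1][1] + B[1][1] = -5 + -3 = -8) = -8 (attained at k = 1)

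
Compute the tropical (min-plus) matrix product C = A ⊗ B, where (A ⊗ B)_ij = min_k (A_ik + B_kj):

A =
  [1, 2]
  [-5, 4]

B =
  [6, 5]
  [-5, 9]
A ⊗ B =
  [-3, 6]
  [-1, 0]

Apply the min-plus product entry-by-entry:
  C[0][0] = min over k of (A[0][0] + B[0][0] = 1 + 6 = 7, A[0][1] + B[1][0] = 2 + -5 = -3) = -3 (attained at k = 1)
  C[0][1] = min over k of (A[0][0] + B[0][1] = 1 + 5 = 6, A[0][1] + B[1][1] = 2 + 9 = 11) = 6 (attained at k = 0)
  C[1][0] = min over k of (A[1][0] + B[0][0] = -5 + 6 = 1, A[1][1] + B[1][0] = 4 + -5 = -1) = -1 (attained at k = 1)
  C[1][1] = min over k of (A[1][0] + B[0][1] = -5 + 5 = 0, A[1][1] + B[1][1] = 4 + 9 = 13) = 0 (attained at k = 0)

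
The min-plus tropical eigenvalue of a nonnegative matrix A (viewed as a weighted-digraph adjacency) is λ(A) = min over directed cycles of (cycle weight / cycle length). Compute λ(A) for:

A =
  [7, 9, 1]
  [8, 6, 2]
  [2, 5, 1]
λ(A) = 1

Enumerate directed cycles and compute their means (weight / length). Sample:
  cycle 0 → 0: weight = 7, length = 1, mean = 7/1 ≈ 7.000
  cycle 1 → 1: weight = 6, length = 1, mean = 6/1 ≈ 6.000
  cycle 2 → 2: weight = 1, length = 1, mean = 1/1 ≈ 1.000
  cycle 0 → 1 → 0: weight = 17, length = 2, mean = 17/2 ≈ 8.500
  cycle 0 → 2 → 0: weight = 3, length = 2, mean = 3/2 ≈ 1.500
  cycle 1 → 0 → 1: weight = 17, length = 2, mean = 17/2 ≈ 8.500
Minimum mean = 1.000, attained e.g. along the cycle 2 → 2 with weight 1 and length 1. So λ(A) = 1/1 = 1.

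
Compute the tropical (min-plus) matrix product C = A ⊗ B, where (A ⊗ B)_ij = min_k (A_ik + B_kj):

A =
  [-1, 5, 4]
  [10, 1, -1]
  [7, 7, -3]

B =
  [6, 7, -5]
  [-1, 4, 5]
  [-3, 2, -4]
A ⊗ B =
  [1, 6, -6]
  [-4, 1, -5]
  [-6, -1, -7]

Apply the min-plus product entry-by-entry:
  C[0][0] = min over k of (A[0][0] + B[0][0] = -1 + 6 = 5, A[0][1] + B[1][0] = 5 + -1 = 4, A[0][2] + B[2][0] = 4 + -3 = 1) = 1 (attained at k = 2)
  C[0][1] = min over k of (A[0][0] + B[0][1] = -1 + 7 = 6, A[0][1] + B[1][1] = 5 + 4 = 9, A[0][2] + B[2][1] = 4 + 2 = 6) = 6 (attained at k = 0)
  C[0][2] = min over k of (A[0][0] + B[0][2] = -1 + -5 = -6, A[0][1] + B[1][2] = 5 + 5 = 10, A[0][2] + B[2][2] = 4 + -4 = 0) = -6 (attained at k = 0)
  C[1][0] = min over k of (A[1][0] + B[0][0] = 10 + 6 = 16, A[1][1] + B[1][0] = 1 + -1 = 0, A[1][2] + B[2][0] = -1 + -3 = -4) = -4 (attained at k = 2)
  C[1][1] = min over k of (A[1][0] + B[0][1] = 10 + 7 = 17, A[1][1] + B[1][1] = 1 + 4 = 5, A[1][2] + B[2][1] = -1 + 2 = 1) = 1 (attained at k = 2)
  C[1][2] = min over k of (A[1][0] + B[0][2] = 10 + -5 = 5, A[1][1] + B[1][2] = 1 + 5 = 6, A[1][2] + B[2][2] = -1 + -4 = -5) = -5 (attained at k = 2)
  C[2][0] = min over k of (A[2][0] + B[0][0] = 7 + 6 = 13, A[2][1] + B[1][0] = 7 + -1 = 6, A[2][2] + B[2][0] = -3 + -3 = -6) = -6 (attained at k = 2)
  C[2][1] = min over k of (A[2][0] + B[0][1] = 7 + 7 = 14, A[2][1] + B[1][1] = 7 + 4 = 11, A[2][2] + B[2][1] = -3 + 2 = -1) = -1 (attained at k = 2)
  C[2][2] = min over k of (A[2][0] + B[0][2] = 7 + -5 = 2, A[2][1] + B[1][2] = 7 + 5 = 12, A[2][2] + B[2][2] = -3 + -4 = -7) = -7 (attained at k = 2)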